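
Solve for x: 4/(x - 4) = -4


Multiply both sides by (x - 4): 4 = -4(x - 4)
Distribute: 4 = -4x + 16
-4x = 4 - 16 = -12
x = 3

x = 3


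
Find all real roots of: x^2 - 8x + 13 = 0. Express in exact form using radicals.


Using the quadratic formula: x = (-b ± sqrt(b^2 - 4ac)) / (2a)
Here a = 1, b = -8, c = 13
Discriminant = b^2 - 4ac = (-8)^2 - 4(1)(13) = 64 - 52 = 12
Since discriminant = 12 > 0, there are two real roots.
x = (8 ± 2*sqrt(3)) / 2
Simplifying: x = 4 ± sqrt(3)
Numerically: x ≈ 5.7321 or x ≈ 2.2679

x = 4 + sqrt(3) or x = 4 - sqrt(3)


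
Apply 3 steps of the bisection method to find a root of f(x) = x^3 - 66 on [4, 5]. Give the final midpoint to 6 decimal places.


f(x) = x^3 - 66
f(4) = -2 < 0
f(5) = 59 > 0

Step 1: midpoint = (4.000000 + 5.000000)/2 = 4.500000
  f(4.500000) = 25.125000
  f(mid) > 0, so root is in [4.000000, 4.500000]

Step 2: midpoint = (4.000000 + 4.500000)/2 = 4.250000
  f(4.250000) = 10.765625
  f(mid) > 0, so root is in [4.000000, 4.250000]

Step 3: midpoint = (4.000000 + 4.250000)/2 = 4.125000
  f(4.125000) = 4.189453
  f(mid) > 0, so root is in [4.000000, 4.125000]

midpoint = 4.125000


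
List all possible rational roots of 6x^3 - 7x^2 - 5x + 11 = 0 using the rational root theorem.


Rational root theorem: possible roots are ±p/q where:
  p divides the constant term (11): p ∈ {1, 11}
  q divides the leading coefficient (6): q ∈ {1, 2, 3, 6}

All possible rational roots: -11, -11/2, -11/3, -11/6, -1, -1/2, -1/3, -1/6, 1/6, 1/3, 1/2, 1, 11/6, 11/3, 11/2, 11

-11, -11/2, -11/3, -11/6, -1, -1/2, -1/3, -1/6, 1/6, 1/3, 1/2, 1, 11/6, 11/3, 11/2, 11


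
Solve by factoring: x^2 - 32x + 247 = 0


We need two numbers that multiply to 247 and add to -32.
Those numbers are -13 and -19 (since (-13) * (-19) = 247 and (-13) + (-19) = -32).
So x^2 - 32x + 247 = (x - 13)(x - 19) = 0
Setting each factor to zero: x = 13 or x = 19

x = 13, x = 19


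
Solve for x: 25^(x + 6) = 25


Express both sides with the same base.
25 = 25^1
Since the bases match, equate exponents: x + 6 = 1
So x = 1 - (6) = -5

x = -5


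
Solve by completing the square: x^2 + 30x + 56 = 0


Start: x^2 + 30x + 56 = 0
Move constant: x^2 + 30x = -56
Half of 30 is 15, squared is 225
Add 225 to both sides: x^2 + 30x + 225 = 169
(x + 15)^2 = 169
x + 15 = ±13
x = -15 + 13 = -2 or x = -15 - 13 = -28

x = -28, x = -2


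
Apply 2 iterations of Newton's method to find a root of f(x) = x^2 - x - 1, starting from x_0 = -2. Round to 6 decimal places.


Newton's method: x_(n+1) = x_n - f(x_n)/f'(x_n)
f(x) = x^2 - x - 1
f'(x) = 2x - 1

Iteration 1:
  f(-2.000000) = 5.000000
  f'(-2.000000) = -5.000000
  x_1 = -2.000000 - (5.000000)/(-5.000000) = -1.000000

Iteration 2:
  f(-1.000000) = 1.000000
  f'(-1.000000) = -3.000000
  x_2 = -1.000000 - (1.000000)/(-3.000000) = -0.666667

x_2 = -0.666667


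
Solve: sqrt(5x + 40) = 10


Square both sides: 5x + 40 = 10^2 = 100
5x = 100 - 40 = 60
x = 12
Check: sqrt(5*12 + 40) = sqrt(100) = 10 ✓

x = 12


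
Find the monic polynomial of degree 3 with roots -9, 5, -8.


A monic polynomial with roots -9, 5, -8 is:
p(x) = (x + 9)(x - 5)(x + 8)
After multiplying by (x + 9): x + 9
After multiplying by (x - 5): x^2 + 4x - 45
After multiplying by (x + 8): x^3 + 12x^2 - 13x - 360

x^3 + 12x^2 - 13x - 360


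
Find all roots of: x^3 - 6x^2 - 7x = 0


The constant term is 0, so x = 0 is a root. Factor out x:
  x^2 - 6x - 7 = 0
Solve the quadratic x^2 - 6x - 7 = 0: discriminant = (-6)^2 - 4(1)(-7) = 36 + 28 = 64.
sqrt(64) = 8, so x = (6 ± 8)/2: x = 7 or x = -1.
Collecting all roots found:

x = -1, x = 0, x = 7


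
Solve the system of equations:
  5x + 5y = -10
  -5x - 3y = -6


Using Cramer's rule:
Determinant D = (5)(-3) - (-5)(5) = -15 + 25 = 10
Dx = (-10)(-3) - (-6)(5) = 30 + 30 = 60
Dy = (5)(-6) - (-5)(-10) = -30 - 50 = -80
x = Dx/D = 60/10 = 6
y = Dy/D = -80/10 = -8

x = 6, y = -8


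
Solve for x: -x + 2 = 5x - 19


Starting with: -x + 2 = 5x - 19
Move all x terms to left: (-1 - 5)x = -19 - 2
Simplify: -6x = -21
Divide both sides by -6: x = 7/2

x = 7/2


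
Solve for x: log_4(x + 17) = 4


Convert to exponential form: x + 17 = 4^4 = 256
x = 256 - 17 = 239
Check: log_4(239 + 17) = log_4(256) = log_4(256) = 4 ✓

x = 239


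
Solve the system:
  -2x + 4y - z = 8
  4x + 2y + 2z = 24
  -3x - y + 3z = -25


Using Cramer's rule. Expand each determinant along the first row.
D  = (-2)*[2*3 - 2*(-1)] - 4*[4*3 - 2*(-3)] + (-1)*[4*(-1) - 2*(-3)]
  = (-2)*(8) - 4*(18) + (-1)*(2) = -90
Dx = 8*[2*3 - 2*(-1)] - 4*[24*3 - 2*(-25)] + (-1)*[24*(-1) - 2*(-25)]
  = 8*(8) - 4*(122) + (-1)*(26) = -450
Dy = (-2)*[24*3 - 2*(-25)] - 8*[4*3 - 2*(-3)] + (-1)*[4*(-25) - 24*(-3)]
  = (-2)*(122) - 8*(18) + (-1)*(-28) = -360
Dz = (-2)*[2*(-25) - 24*(-1)] - 4*[4*(-25) - 24*(-3)] + 8*[4*(-1) - 2*(-3)]
  = (-2)*(-26) - 4*(-28) + 8*(2) = 180
x = Dx/D = -450/-90 = 5, y = Dy/D = -360/-90 = 4, z = Dz/D = 180/-90 = -2
Check eq1: (-2)(5) + (4)(4) + (-1)(-2) = 8 = 8 ✓
Check eq2: (4)(5) + (2)(4) + (2)(-2) = 24 = 24 ✓
Check eq3: (-3)(5) + (-1)(4) + (3)(-2) = -25 = -25 ✓

x = 5, y = 4, z = -2


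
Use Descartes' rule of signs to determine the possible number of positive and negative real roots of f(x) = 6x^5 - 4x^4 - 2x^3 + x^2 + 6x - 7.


Descartes' rule of signs:

For positive roots, count sign changes in f(x) = 6x^5 - 4x^4 - 2x^3 + x^2 + 6x - 7:
Signs of coefficients: +, -, -, +, +, -
Number of sign changes: 3
Possible positive real roots: 3, 1

For negative roots, examine f(-x) = -6x^5 - 4x^4 + 2x^3 + x^2 - 6x - 7:
Signs of coefficients: -, -, +, +, -, -
Number of sign changes: 2
Possible negative real roots: 2, 0

Positive roots: 3 or 1; Negative roots: 2 or 0


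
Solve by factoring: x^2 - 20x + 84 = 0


We need two numbers that multiply to 84 and add to -20.
Those numbers are -14 and -6 (since (-14) * (-6) = 84 and (-14) + (-6) = -20).
So x^2 - 20x + 84 = (x - 14)(x - 6) = 0
Setting each factor to zero: x = 14 or x = 6

x = 6, x = 14


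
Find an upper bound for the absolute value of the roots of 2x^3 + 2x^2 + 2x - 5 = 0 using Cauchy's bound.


Cauchy's bound: all roots r satisfy |r| <= 1 + max(|a_i/a_n|) for i = 0,...,n-1
where a_n is the leading coefficient.

Coefficients: [2, 2, 2, -5]
Leading coefficient a_n = 2
Ratios |a_i/a_n|: 1, 1, 5/2
Maximum ratio: 5/2
Cauchy's bound: |r| <= 1 + 5/2 = 7/2

Upper bound = 7/2


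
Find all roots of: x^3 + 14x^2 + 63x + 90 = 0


Let p(x) = x^3 + 14x^2 + 63x + 90. By the rational root theorem (leading coefficient 1), any rational root is an integer divisor of 90: try ±1, ±2, ... in turn.
Test x = 1: value = 168 ≠ 0.
Test x = -1: value = 40 ≠ 0.
Test x = 2: value = 280 ≠ 0.
Test x = -2: value = 12 ≠ 0.
Test x = 3: value = 432 ≠ 0.
Test x = -3: value = 0 ✓, so (x + 3) is a factor.
Synthetic division by (x + 3): bring down 1; 1(-3) + 14 = 11; 11(-3) + 63 = 30; 30(-3) + 90 = 0 → quotient x^2 + 11x + 30, remainder 0.
Solve the quadratic x^2 + 11x + 30 = 0: discriminant = 11^2 - 4(1)(30) = 121 - 120 = 1.
sqrt(1) = 1, so x = (-11 ± 1)/2: x = -5 or x = -6.
Collecting all roots found:

x = -6, x = -5, x = -3


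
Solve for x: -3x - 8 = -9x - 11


Starting with: -3x - 8 = -9x - 11
Move all x terms to left: (-3 + 9)x = -11 + 8
Simplify: 6x = -3
Divide both sides by 6: x = -1/2

x = -1/2


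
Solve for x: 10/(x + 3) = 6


Multiply both sides by (x + 3): 10 = 6(x + 3)
Distribute: 10 = 6x + 18
6x = 10 - 18 = -8
x = -4/3

x = -4/3


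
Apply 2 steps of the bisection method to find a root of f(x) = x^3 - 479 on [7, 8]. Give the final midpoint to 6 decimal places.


f(x) = x^3 - 479
f(7) = -136 < 0
f(8) = 33 > 0

Step 1: midpoint = (7.000000 + 8.000000)/2 = 7.500000
  f(7.500000) = -57.125000
  f(mid) < 0, so root is in [7.500000, 8.000000]

Step 2: midpoint = (7.500000 + 8.000000)/2 = 7.750000
  f(7.750000) = -13.515625
  f(mid) < 0, so root is in [7.750000, 8.000000]

midpoint = 7.750000


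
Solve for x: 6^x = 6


Express both sides with the same base.
6 = 6^1
Since the bases match: x = 1

x = 1


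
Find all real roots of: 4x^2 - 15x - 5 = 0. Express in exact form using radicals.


Using the quadratic formula: x = (-b ± sqrt(b^2 - 4ac)) / (2a)
Here a = 4, b = -15, c = -5
Discriminant = b^2 - 4ac = (-15)^2 - 4(4)(-5) = 225 + 80 = 305
Since discriminant = 305 > 0, there are two real roots.
x = (15 ± sqrt(305)) / 8
Numerically: x ≈ 4.0580 or x ≈ -0.3080

x = (15 + sqrt(305)) / 8 or x = (15 - sqrt(305)) / 8


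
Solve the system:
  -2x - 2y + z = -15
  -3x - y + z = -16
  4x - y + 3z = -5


Using Cramer's rule. Expand each determinant along the first row.
D  = (-2)*[(-1)*3 - 1*(-1)] - (-2)*[(-3)*3 - 1*4] + 1*[(-3)*(-1) - (-1)*4]
  = (-2)*(-2) - (-2)*(-13) + 1*(7) = -15
Dx = (-15)*[(-1)*3 - 1*(-1)] - (-2)*[(-16)*3 - 1*(-5)] + 1*[(-16)*(-1) - (-1)*(-5)]
  = (-15)*(-2) - (-2)*(-43) + 1*(11) = -45
Dy = (-2)*[(-16)*3 - 1*(-5)] - (-15)*[(-3)*3 - 1*4] + 1*[(-3)*(-5) - (-16)*4]
  = (-2)*(-43) - (-15)*(-13) + 1*(79) = -30
Dz = (-2)*[(-1)*(-5) - (-16)*(-1)] - (-2)*[(-3)*(-5) - (-16)*4] + (-15)*[(-3)*(-1) - (-1)*4]
  = (-2)*(-11) - (-2)*(79) + (-15)*(7) = 75
x = Dx/D = -45/-15 = 3, y = Dy/D = -30/-15 = 2, z = Dz/D = 75/-15 = -5
Check eq1: (-2)(3) + (-2)(2) + (1)(-5) = -15 = -15 ✓
Check eq2: (-3)(3) + (-1)(2) + (1)(-5) = -16 = -16 ✓
Check eq3: (4)(3) + (-1)(2) + (3)(-5) = -5 = -5 ✓

x = 3, y = 2, z = -5


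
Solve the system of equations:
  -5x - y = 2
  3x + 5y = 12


Using Cramer's rule:
Determinant D = (-5)(5) - (3)(-1) = -25 + 3 = -22
Dx = (2)(5) - (12)(-1) = 10 + 12 = 22
Dy = (-5)(12) - (3)(2) = -60 - 6 = -66
x = Dx/D = 22/-22 = -1
y = Dy/D = -66/-22 = 3

x = -1, y = 3


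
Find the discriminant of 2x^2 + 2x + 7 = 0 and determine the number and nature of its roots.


For ax^2 + bx + c = 0, discriminant D = b^2 - 4ac
Here a = 2, b = 2, c = 7
D = (2)^2 - 4(2)(7) = 4 - 56 = -52

D = -52 < 0
The equation has no real roots (2 complex conjugate roots).

Discriminant = -52, no real roots (2 complex conjugate roots)


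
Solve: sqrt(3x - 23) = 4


Square both sides: 3x - 23 = 4^2 = 16
3x = 16 + 23 = 39
x = 13
Check: sqrt(3*13 - 23) = sqrt(16) = 4 ✓

x = 13


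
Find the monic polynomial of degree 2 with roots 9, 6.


A monic polynomial with roots 9, 6 is:
p(x) = (x - 9)(x - 6)
After multiplying by (x - 9): x - 9
After multiplying by (x - 6): x^2 - 15x + 54

x^2 - 15x + 54


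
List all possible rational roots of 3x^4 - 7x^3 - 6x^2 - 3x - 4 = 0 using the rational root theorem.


Rational root theorem: possible roots are ±p/q where:
  p divides the constant term (-4): p ∈ {1, 2, 4}
  q divides the leading coefficient (3): q ∈ {1, 3}

All possible rational roots: -4, -2, -4/3, -1, -2/3, -1/3, 1/3, 2/3, 1, 4/3, 2, 4

-4, -2, -4/3, -1, -2/3, -1/3, 1/3, 2/3, 1, 4/3, 2, 4


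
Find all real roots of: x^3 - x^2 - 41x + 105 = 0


Let p(x) = x^3 - x^2 - 41x + 105. By the rational root theorem (leading coefficient 1), any rational root is an integer divisor of 105: try ±1, ±2, ... in turn.
Test x = 1: value = 64 ≠ 0.
Test x = -1: value = 144 ≠ 0.
Test x = 3: value = 0 ✓, so (x - 3) is a factor.
Synthetic division by (x - 3): bring down 1; 1(3) - 1 = 2; 2(3) - 41 = -35; (-35)(3) + 105 = 0 → quotient x^2 + 2x - 35, remainder 0.
Solve the quadratic x^2 + 2x - 35 = 0: discriminant = 2^2 - 4(1)(-35) = 4 + 140 = 144.
sqrt(144) = 12, so x = (-2 ± 12)/2: x = 5 or x = -7.

x = -7, x = 3, x = 5


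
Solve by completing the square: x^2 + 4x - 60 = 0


Start: x^2 + 4x - 60 = 0
Move constant: x^2 + 4x = 60
Half of 4 is 2, squared is 4
Add 4 to both sides: x^2 + 4x + 4 = 64
(x + 2)^2 = 64
x + 2 = ±8
x = -2 + 8 = 6 or x = -2 - 8 = -10

x = -10, x = 6


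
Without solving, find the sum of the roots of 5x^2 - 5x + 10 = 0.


By Vieta's formulas for ax^2 + bx + c = 0:
  Sum of roots = -b/a
  Product of roots = c/a

Here a = 5, b = -5, c = 10
Sum = -(-5)/5 = 1
Product = 10/5 = 2

Sum = 1


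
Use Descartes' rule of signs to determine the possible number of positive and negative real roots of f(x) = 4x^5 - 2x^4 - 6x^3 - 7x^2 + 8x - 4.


Descartes' rule of signs:

For positive roots, count sign changes in f(x) = 4x^5 - 2x^4 - 6x^3 - 7x^2 + 8x - 4:
Signs of coefficients: +, -, -, -, +, -
Number of sign changes: 3
Possible positive real roots: 3, 1

For negative roots, examine f(-x) = -4x^5 - 2x^4 + 6x^3 - 7x^2 - 8x - 4:
Signs of coefficients: -, -, +, -, -, -
Number of sign changes: 2
Possible negative real roots: 2, 0

Positive roots: 3 or 1; Negative roots: 2 or 0


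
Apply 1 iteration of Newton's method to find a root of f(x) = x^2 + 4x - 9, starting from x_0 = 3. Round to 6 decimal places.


Newton's method: x_(n+1) = x_n - f(x_n)/f'(x_n)
f(x) = x^2 + 4x - 9
f'(x) = 2x + 4

Iteration 1:
  f(3.000000) = 12.000000
  f'(3.000000) = 10.000000
  x_1 = 3.000000 - (12.000000)/(10.000000) = 1.800000

x_1 = 1.800000


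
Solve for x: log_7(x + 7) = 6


Convert to exponential form: x + 7 = 7^6 = 117649
x = 117649 - 7 = 117642
Check: log_7(117642 + 7) = log_7(117649) = log_7(117649) = 6 ✓

x = 117642


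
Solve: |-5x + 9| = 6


An absolute value equation |expr| = 6 gives two cases:
Case 1: -5x + 9 = 6
  -5x = -3, so x = 3/5
Case 2: -5x + 9 = -6
  -5x = -15, so x = 3

x = 3/5, x = 3


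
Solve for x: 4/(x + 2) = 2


Multiply both sides by (x + 2): 4 = 2(x + 2)
Distribute: 4 = 2x + 4
2x = 4 - 4 = 0
x = 0

x = 0


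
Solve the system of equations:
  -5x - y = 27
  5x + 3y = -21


Using Cramer's rule:
Determinant D = (-5)(3) - (5)(-1) = -15 + 5 = -10
Dx = (27)(3) - (-21)(-1) = 81 - 21 = 60
Dy = (-5)(-21) - (5)(27) = 105 - 135 = -30
x = Dx/D = 60/-10 = -6
y = Dy/D = -30/-10 = 3

x = -6, y = 3


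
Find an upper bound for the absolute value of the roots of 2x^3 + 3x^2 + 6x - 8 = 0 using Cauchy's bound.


Cauchy's bound: all roots r satisfy |r| <= 1 + max(|a_i/a_n|) for i = 0,...,n-1
where a_n is the leading coefficient.

Coefficients: [2, 3, 6, -8]
Leading coefficient a_n = 2
Ratios |a_i/a_n|: 3/2, 3, 4
Maximum ratio: 4
Cauchy's bound: |r| <= 1 + 4 = 5

Upper bound = 5


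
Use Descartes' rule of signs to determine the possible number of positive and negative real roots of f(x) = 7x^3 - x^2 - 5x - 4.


Descartes' rule of signs:

For positive roots, count sign changes in f(x) = 7x^3 - x^2 - 5x - 4:
Signs of coefficients: +, -, -, -
Number of sign changes: 1
Possible positive real roots: 1

For negative roots, examine f(-x) = -7x^3 - x^2 + 5x - 4:
Signs of coefficients: -, -, +, -
Number of sign changes: 2
Possible negative real roots: 2, 0

Positive roots: 1; Negative roots: 2 or 0


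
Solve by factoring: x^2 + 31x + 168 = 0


We need two numbers that multiply to 168 and add to 31.
Those numbers are 7 and 24 (since 7 * 24 = 168 and 7 + 24 = 31).
So x^2 + 31x + 168 = (x + 7)(x + 24) = 0
Setting each factor to zero: x = -7 or x = -24

x = -24, x = -7


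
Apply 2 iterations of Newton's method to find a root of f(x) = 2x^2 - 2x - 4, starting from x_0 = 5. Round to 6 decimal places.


Newton's method: x_(n+1) = x_n - f(x_n)/f'(x_n)
f(x) = 2x^2 - 2x - 4
f'(x) = 4x - 2

Iteration 1:
  f(5.000000) = 36.000000
  f'(5.000000) = 18.000000
  x_1 = 5.000000 - (36.000000)/(18.000000) = 3.000000

Iteration 2:
  f(3.000000) = 8.000000
  f'(3.000000) = 10.000000
  x_2 = 3.000000 - (8.000000)/(10.000000) = 2.200000

x_2 = 2.200000


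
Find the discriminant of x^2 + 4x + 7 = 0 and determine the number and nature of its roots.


For ax^2 + bx + c = 0, discriminant D = b^2 - 4ac
Here a = 1, b = 4, c = 7
D = (4)^2 - 4(1)(7) = 16 - 28 = -12

D = -12 < 0
The equation has no real roots (2 complex conjugate roots).

Discriminant = -12, no real roots (2 complex conjugate roots)


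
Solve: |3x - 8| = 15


An absolute value equation |expr| = 15 gives two cases:
Case 1: 3x - 8 = 15
  3x = 23, so x = 23/3
Case 2: 3x - 8 = -15
  3x = -7, so x = -7/3

x = -7/3, x = 23/3


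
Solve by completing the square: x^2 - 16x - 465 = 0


Start: x^2 - 16x - 465 = 0
Move constant: x^2 - 16x = 465
Half of -16 is -8, squared is 64
Add 64 to both sides: x^2 - 16x + 64 = 529
(x - 8)^2 = 529
x - 8 = ±23
x = 8 + 23 = 31 or x = 8 - 23 = -15

x = -15, x = 31


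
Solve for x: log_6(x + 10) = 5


Convert to exponential form: x + 10 = 6^5 = 7776
x = 7776 - 10 = 7766
Check: log_6(7766 + 10) = log_6(7776) = log_6(7776) = 5 ✓

x = 7766


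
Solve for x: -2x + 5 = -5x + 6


Starting with: -2x + 5 = -5x + 6
Move all x terms to left: (-2 + 5)x = 6 - 5
Simplify: 3x = 1
Divide both sides by 3: x = 1/3

x = 1/3


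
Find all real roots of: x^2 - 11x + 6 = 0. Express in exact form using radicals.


Using the quadratic formula: x = (-b ± sqrt(b^2 - 4ac)) / (2a)
Here a = 1, b = -11, c = 6
Discriminant = b^2 - 4ac = (-11)^2 - 4(1)(6) = 121 - 24 = 97
Since discriminant = 97 > 0, there are two real roots.
x = (11 ± sqrt(97)) / 2
Numerically: x ≈ 10.4244 or x ≈ 0.5756

x = (11 + sqrt(97)) / 2 or x = (11 - sqrt(97)) / 2


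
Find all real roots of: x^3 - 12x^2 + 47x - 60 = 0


Let p(x) = x^3 - 12x^2 + 47x - 60. By the rational root theorem (leading coefficient 1), any rational root is an integer divisor of 60: try ±1, ±2, ... in turn.
Test x = 1: value = -24 ≠ 0.
Test x = -1: value = -120 ≠ 0.
Test x = 2: value = -6 ≠ 0.
Test x = -2: value = -210 ≠ 0.
Test x = 3: value = 0 ✓, so (x - 3) is a factor.
Synthetic division by (x - 3): bring down 1; 1(3) - 12 = -9; (-9)(3) + 47 = 20; 20(3) - 60 = 0 → quotient x^2 - 9x + 20, remainder 0.
Solve the quadratic x^2 - 9x + 20 = 0: discriminant = (-9)^2 - 4(1)(20) = 81 - 80 = 1.
sqrt(1) = 1, so x = (9 ± 1)/2: x = 5 or x = 4.

x = 3, x = 4, x = 5


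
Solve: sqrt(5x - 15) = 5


Square both sides: 5x - 15 = 5^2 = 25
5x = 25 + 15 = 40
x = 8
Check: sqrt(5*8 - 15) = sqrt(25) = 5 ✓

x = 8


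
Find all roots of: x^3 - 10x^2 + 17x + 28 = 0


Let p(x) = x^3 - 10x^2 + 17x + 28. By the rational root theorem (leading coefficient 1), any rational root is an integer divisor of 28: try ±1, ±2, ... in turn.
Test x = 1: value = 36 ≠ 0.
Test x = -1: value = 0 ✓, so (x + 1) is a factor.
Synthetic division by (x + 1): bring down 1; 1(-1) - 10 = -11; (-11)(-1) + 17 = 28; 28(-1) + 28 = 0 → quotient x^2 - 11x + 28, remainder 0.
Solve the quadratic x^2 - 11x + 28 = 0: discriminant = (-11)^2 - 4(1)(28) = 121 - 112 = 9.
sqrt(9) = 3, so x = (11 ± 3)/2: x = 7 or x = 4.
Collecting all roots found:

x = -1, x = 4, x = 7


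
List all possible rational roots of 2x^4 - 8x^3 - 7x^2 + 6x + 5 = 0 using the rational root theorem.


Rational root theorem: possible roots are ±p/q where:
  p divides the constant term (5): p ∈ {1, 5}
  q divides the leading coefficient (2): q ∈ {1, 2}

All possible rational roots: -5, -5/2, -1, -1/2, 1/2, 1, 5/2, 5

-5, -5/2, -1, -1/2, 1/2, 1, 5/2, 5


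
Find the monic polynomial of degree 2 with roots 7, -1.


A monic polynomial with roots 7, -1 is:
p(x) = (x - 7)(x + 1)
After multiplying by (x - 7): x - 7
After multiplying by (x + 1): x^2 - 6x - 7

x^2 - 6x - 7


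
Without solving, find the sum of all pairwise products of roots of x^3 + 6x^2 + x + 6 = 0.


By Vieta's formulas for x^3 + bx^2 + cx + d = 0:
  r1 + r2 + r3 = -b/a = -6
  r1*r2 + r1*r3 + r2*r3 = c/a = 1
  r1*r2*r3 = -d/a = -6


Sum of pairwise products = 1


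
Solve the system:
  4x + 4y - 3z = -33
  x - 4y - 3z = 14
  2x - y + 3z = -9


Using Cramer's rule. Expand each determinant along the first row.
D  = 4*[(-4)*3 - (-3)*(-1)] - 4*[1*3 - (-3)*2] + (-3)*[1*(-1) - (-4)*2]
  = 4*(-15) - 4*(9) + (-3)*(7) = -117
Dx = (-33)*[(-4)*3 - (-3)*(-1)] - 4*[14*3 - (-3)*(-9)] + (-3)*[14*(-1) - (-4)*(-9)]
  = (-33)*(-15) - 4*(15) + (-3)*(-50) = 585
Dy = 4*[14*3 - (-3)*(-9)] - (-33)*[1*3 - (-3)*2] + (-3)*[1*(-9) - 14*2]
  = 4*(15) - (-33)*(9) + (-3)*(-37) = 468
Dz = 4*[(-4)*(-9) - 14*(-1)] - 4*[1*(-9) - 14*2] + (-33)*[1*(-1) - (-4)*2]
  = 4*(50) - 4*(-37) + (-33)*(7) = 117
x = Dx/D = 585/-117 = -5, y = Dy/D = 468/-117 = -4, z = Dz/D = 117/-117 = -1
Check eq1: (4)(-5) + (4)(-4) + (-3)(-1) = -33 = -33 ✓
Check eq2: (1)(-5) + (-4)(-4) + (-3)(-1) = 14 = 14 ✓
Check eq3: (2)(-5) + (-1)(-4) + (3)(-1) = -9 = -9 ✓

x = -5, y = -4, z = -1


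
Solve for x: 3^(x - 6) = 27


Express both sides with the same base.
27 = 3^3
Since the bases match, equate exponents: x - 6 = 3
So x = 3 - (-6) = 9

x = 9


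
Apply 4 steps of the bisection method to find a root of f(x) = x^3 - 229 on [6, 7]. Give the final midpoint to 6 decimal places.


f(x) = x^3 - 229
f(6) = -13 < 0
f(7) = 114 > 0

Step 1: midpoint = (6.000000 + 7.000000)/2 = 6.500000
  f(6.500000) = 45.625000
  f(mid) > 0, so root is in [6.000000, 6.500000]

Step 2: midpoint = (6.000000 + 6.500000)/2 = 6.250000
  f(6.250000) = 15.140625
  f(mid) > 0, so root is in [6.000000, 6.250000]

Step 3: midpoint = (6.000000 + 6.250000)/2 = 6.125000
  f(6.125000) = 0.783203
  f(mid) > 0, so root is in [6.000000, 6.125000]

Step 4: midpoint = (6.000000 + 6.125000)/2 = 6.062500
  f(6.062500) = -6.179443
  f(mid) < 0, so root is in [6.062500, 6.125000]

midpoint = 6.062500


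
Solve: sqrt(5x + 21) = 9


Square both sides: 5x + 21 = 9^2 = 81
5x = 81 - 21 = 60
x = 12
Check: sqrt(5*12 + 21) = sqrt(81) = 9 ✓

x = 12


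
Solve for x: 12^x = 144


Express both sides with the same base.
144 = 12^2
Since the bases match: x = 2

x = 2


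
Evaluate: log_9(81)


We need the exponent such that 9^? = 81
9^2 = 81
Therefore log_9(81) = 2

2


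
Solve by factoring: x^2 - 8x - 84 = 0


We need two numbers that multiply to -84 and add to -8.
Those numbers are -14 and 6 (since (-14) * 6 = -84 and (-14) + 6 = -8).
So x^2 - 8x - 84 = (x - 14)(x + 6) = 0
Setting each factor to zero: x = 14 or x = -6

x = -6, x = 14


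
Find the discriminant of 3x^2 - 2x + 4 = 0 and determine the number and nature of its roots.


For ax^2 + bx + c = 0, discriminant D = b^2 - 4ac
Here a = 3, b = -2, c = 4
D = (-2)^2 - 4(3)(4) = 4 - 48 = -44

D = -44 < 0
The equation has no real roots (2 complex conjugate roots).

Discriminant = -44, no real roots (2 complex conjugate roots)


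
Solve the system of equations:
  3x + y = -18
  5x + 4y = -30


Using Cramer's rule:
Determinant D = (3)(4) - (5)(1) = 12 - 5 = 7
Dx = (-18)(4) - (-30)(1) = -72 + 30 = -42
Dy = (3)(-30) - (5)(-18) = -90 + 90 = 0
x = Dx/D = -42/7 = -6
y = Dy/D = 0/7 = 0

x = -6, y = 0


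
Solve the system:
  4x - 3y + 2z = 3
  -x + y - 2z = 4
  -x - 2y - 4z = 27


Using Cramer's rule. Expand each determinant along the first row.
D  = 4*[1*(-4) - (-2)*(-2)] - (-3)*[(-1)*(-4) - (-2)*(-1)] + 2*[(-1)*(-2) - 1*(-1)]
  = 4*(-8) - (-3)*(2) + 2*(3) = -20
Dx = 3*[1*(-4) - (-2)*(-2)] - (-3)*[4*(-4) - (-2)*27] + 2*[4*(-2) - 1*27]
  = 3*(-8) - (-3)*(38) + 2*(-35) = 20
Dy = 4*[4*(-4) - (-2)*27] - 3*[(-1)*(-4) - (-2)*(-1)] + 2*[(-1)*27 - 4*(-1)]
  = 4*(38) - 3*(2) + 2*(-23) = 100
Dz = 4*[1*27 - 4*(-2)] - (-3)*[(-1)*27 - 4*(-1)] + 3*[(-1)*(-2) - 1*(-1)]
  = 4*(35) - (-3)*(-23) + 3*(3) = 80
x = Dx/D = 20/-20 = -1, y = Dy/D = 100/-20 = -5, z = Dz/D = 80/-20 = -4
Check eq1: (4)(-1) + (-3)(-5) + (2)(-4) = 3 = 3 ✓
Check eq2: (-1)(-1) + (1)(-5) + (-2)(-4) = 4 = 4 ✓
Check eq3: (-1)(-1) + (-2)(-5) + (-4)(-4) = 27 = 27 ✓

x = -1, y = -5, z = -4


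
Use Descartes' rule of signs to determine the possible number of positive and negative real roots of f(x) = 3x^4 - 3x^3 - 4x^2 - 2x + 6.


Descartes' rule of signs:

For positive roots, count sign changes in f(x) = 3x^4 - 3x^3 - 4x^2 - 2x + 6:
Signs of coefficients: +, -, -, -, +
Number of sign changes: 2
Possible positive real roots: 2, 0

For negative roots, examine f(-x) = 3x^4 + 3x^3 - 4x^2 + 2x + 6:
Signs of coefficients: +, +, -, +, +
Number of sign changes: 2
Possible negative real roots: 2, 0

Positive roots: 2 or 0; Negative roots: 2 or 0


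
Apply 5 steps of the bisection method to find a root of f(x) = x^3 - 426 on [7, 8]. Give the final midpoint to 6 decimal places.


f(x) = x^3 - 426
f(7) = -83 < 0
f(8) = 86 > 0

Step 1: midpoint = (7.000000 + 8.000000)/2 = 7.500000
  f(7.500000) = -4.125000
  f(mid) < 0, so root is in [7.500000, 8.000000]

Step 2: midpoint = (7.500000 + 8.000000)/2 = 7.750000
  f(7.750000) = 39.484375
  f(mid) > 0, so root is in [7.500000, 7.750000]

Step 3: midpoint = (7.500000 + 7.750000)/2 = 7.625000
  f(7.625000) = 17.322266
  f(mid) > 0, so root is in [7.500000, 7.625000]

Step 4: midpoint = (7.500000 + 7.625000)/2 = 7.562500
  f(7.562500) = 6.510010
  f(mid) > 0, so root is in [7.500000, 7.562500]

Step 5: midpoint = (7.500000 + 7.562500)/2 = 7.531250
  f(7.531250) = 1.170441
  f(mid) > 0, so root is in [7.500000, 7.531250]

midpoint = 7.531250


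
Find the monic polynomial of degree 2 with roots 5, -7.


A monic polynomial with roots 5, -7 is:
p(x) = (x - 5)(x + 7)
After multiplying by (x - 5): x - 5
After multiplying by (x + 7): x^2 + 2x - 35

x^2 + 2x - 35


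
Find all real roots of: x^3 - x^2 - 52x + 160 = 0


Let p(x) = x^3 - x^2 - 52x + 160. By the rational root theorem (leading coefficient 1), any rational root is an integer divisor of 160: try ±1, ±2, ... in turn.
Test x = 1: value = 108 ≠ 0.
Test x = -1: value = 210 ≠ 0.
Test x = 2: value = 60 ≠ 0.
Test x = -2: value = 252 ≠ 0.
Test x = 4: value = 0 ✓, so (x - 4) is a factor.
Synthetic division by (x - 4): bring down 1; 1(4) - 1 = 3; 3(4) - 52 = -40; (-40)(4) + 160 = 0 → quotient x^2 + 3x - 40, remainder 0.
Solve the quadratic x^2 + 3x - 40 = 0: discriminant = 3^2 - 4(1)(-40) = 9 + 160 = 169.
sqrt(169) = 13, so x = (-3 ± 13)/2: x = 5 or x = -8.

x = -8, x = 4, x = 5


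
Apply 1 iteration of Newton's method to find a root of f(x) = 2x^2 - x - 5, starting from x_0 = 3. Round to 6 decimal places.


Newton's method: x_(n+1) = x_n - f(x_n)/f'(x_n)
f(x) = 2x^2 - x - 5
f'(x) = 4x - 1

Iteration 1:
  f(3.000000) = 10.000000
  f'(3.000000) = 11.000000
  x_1 = 3.000000 - (10.000000)/(11.000000) = 2.090909

x_1 = 2.090909


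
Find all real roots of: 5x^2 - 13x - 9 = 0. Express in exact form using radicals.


Using the quadratic formula: x = (-b ± sqrt(b^2 - 4ac)) / (2a)
Here a = 5, b = -13, c = -9
Discriminant = b^2 - 4ac = (-13)^2 - 4(5)(-9) = 169 + 180 = 349
Since discriminant = 349 > 0, there are two real roots.
x = (13 ± sqrt(349)) / 10
Numerically: x ≈ 3.1682 or x ≈ -0.5682

x = (13 + sqrt(349)) / 10 or x = (13 - sqrt(349)) / 10


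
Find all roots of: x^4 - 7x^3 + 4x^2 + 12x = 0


The constant term is 0, so x = 0 is a root. Factor out x:
  x^3 - 7x^2 + 4x + 12 = 0
Let p(x) = x^3 - 7x^2 + 4x + 12. By the rational root theorem (leading coefficient 1), any rational root is an integer divisor of 12: try ±1, ±2, ... in turn.
Test x = 1: value = 10 ≠ 0.
Test x = -1: value = 0 ✓, so (x + 1) is a factor.
Synthetic division by (x + 1): bring down 1; 1(-1) - 7 = -8; (-8)(-1) + 4 = 12; 12(-1) + 12 = 0 → quotient x^2 - 8x + 12, remainder 0.
Solve the quadratic x^2 - 8x + 12 = 0: discriminant = (-8)^2 - 4(1)(12) = 64 - 48 = 16.
sqrt(16) = 4, so x = (8 ± 4)/2: x = 6 or x = 2.
Collecting all roots found:

x = -1, x = 0, x = 2, x = 6


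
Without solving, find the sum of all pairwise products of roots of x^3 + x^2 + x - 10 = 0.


By Vieta's formulas for x^3 + bx^2 + cx + d = 0:
  r1 + r2 + r3 = -b/a = -1
  r1*r2 + r1*r3 + r2*r3 = c/a = 1
  r1*r2*r3 = -d/a = 10


Sum of pairwise products = 1


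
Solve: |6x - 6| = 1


An absolute value equation |expr| = 1 gives two cases:
Case 1: 6x - 6 = 1
  6x = 7, so x = 7/6
Case 2: 6x - 6 = -1
  6x = 5, so x = 5/6

x = 5/6, x = 7/6


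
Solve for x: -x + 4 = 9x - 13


Starting with: -x + 4 = 9x - 13
Move all x terms to left: (-1 - 9)x = -13 - 4
Simplify: -10x = -17
Divide both sides by -10: x = 17/10

x = 17/10


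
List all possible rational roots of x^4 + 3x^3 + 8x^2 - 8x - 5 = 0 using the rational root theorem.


Rational root theorem: possible roots are ±p/q where:
  p divides the constant term (-5): p ∈ {1, 5}
  q divides the leading coefficient (1): q ∈ {1}

All possible rational roots: -5, -1, 1, 5

-5, -1, 1, 5


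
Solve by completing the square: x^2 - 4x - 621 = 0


Start: x^2 - 4x - 621 = 0
Move constant: x^2 - 4x = 621
Half of -4 is -2, squared is 4
Add 4 to both sides: x^2 - 4x + 4 = 625
(x - 2)^2 = 625
x - 2 = ±25
x = 2 + 25 = 27 or x = 2 - 25 = -23

x = -23, x = 27


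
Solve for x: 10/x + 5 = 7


Subtract 5 from both sides: 10/x = 2
Multiply both sides by x: 10 = 2 * x
Divide by 2: x = 5

x = 5


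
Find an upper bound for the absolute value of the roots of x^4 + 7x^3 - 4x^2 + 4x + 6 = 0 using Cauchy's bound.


Cauchy's bound: all roots r satisfy |r| <= 1 + max(|a_i/a_n|) for i = 0,...,n-1
where a_n is the leading coefficient.

Coefficients: [1, 7, -4, 4, 6]
Leading coefficient a_n = 1
Ratios |a_i/a_n|: 7, 4, 4, 6
Maximum ratio: 7
Cauchy's bound: |r| <= 1 + 7 = 8

Upper bound = 8


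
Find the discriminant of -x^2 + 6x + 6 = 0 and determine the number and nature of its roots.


For ax^2 + bx + c = 0, discriminant D = b^2 - 4ac
Here a = -1, b = 6, c = 6
D = (6)^2 - 4(-1)(6) = 36 + 24 = 60

D = 60 > 0 but not a perfect square
The equation has 2 distinct real irrational roots.

Discriminant = 60, 2 distinct real irrational roots


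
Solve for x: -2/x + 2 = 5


Subtract 2 from both sides: -2/x = 3
Multiply both sides by x: -2 = 3 * x
Divide by 3: x = -2/3

x = -2/3


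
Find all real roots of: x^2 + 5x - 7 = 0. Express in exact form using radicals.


Using the quadratic formula: x = (-b ± sqrt(b^2 - 4ac)) / (2a)
Here a = 1, b = 5, c = -7
Discriminant = b^2 - 4ac = 5^2 - 4(1)(-7) = 25 + 28 = 53
Since discriminant = 53 > 0, there are two real roots.
x = (-5 ± sqrt(53)) / 2
Numerically: x ≈ 1.1401 or x ≈ -6.1401

x = (-5 + sqrt(53)) / 2 or x = (-5 - sqrt(53)) / 2


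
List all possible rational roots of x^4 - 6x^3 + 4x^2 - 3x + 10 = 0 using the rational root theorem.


Rational root theorem: possible roots are ±p/q where:
  p divides the constant term (10): p ∈ {1, 2, 5, 10}
  q divides the leading coefficient (1): q ∈ {1}

All possible rational roots: -10, -5, -2, -1, 1, 2, 5, 10

-10, -5, -2, -1, 1, 2, 5, 10


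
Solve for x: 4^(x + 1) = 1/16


Express both sides with the same base.
1/16 = 4^(-2)
Since the bases match, equate exponents: x + 1 = -2
So x = -2 - (1) = -3

x = -3


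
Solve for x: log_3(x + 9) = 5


Convert to exponential form: x + 9 = 3^5 = 243
x = 243 - 9 = 234
Check: log_3(234 + 9) = log_3(243) = log_3(243) = 5 ✓

x = 234


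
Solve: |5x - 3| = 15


An absolute value equation |expr| = 15 gives two cases:
Case 1: 5x - 3 = 15
  5x = 18, so x = 18/5
Case 2: 5x - 3 = -15
  5x = -12, so x = -12/5

x = -12/5, x = 18/5


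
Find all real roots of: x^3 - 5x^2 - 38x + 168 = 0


Let p(x) = x^3 - 5x^2 - 38x + 168. By the rational root theorem (leading coefficient 1), any rational root is an integer divisor of 168: try ±1, ±2, ... in turn.
Test x = 1: value = 126 ≠ 0.
Test x = -1: value = 200 ≠ 0.
Test x = 2: value = 80 ≠ 0.
Test x = -2: value = 216 ≠ 0.
Test x = 3: value = 36 ≠ 0.
Test x = -3: value = 210 ≠ 0.
Test x = 4: value = 0 ✓, so (x - 4) is a factor.
Synthetic division by (x - 4): bring down 1; 1(4) - 5 = -1; (-1)(4) - 38 = -42; (-42)(4) + 168 = 0 → quotient x^2 - x - 42, remainder 0.
Solve the quadratic x^2 - x - 42 = 0: discriminant = (-1)^2 - 4(1)(-42) = 1 + 168 = 169.
sqrt(169) = 13, so x = (1 ± 13)/2: x = 7 or x = -6.

x = -6, x = 4, x = 7


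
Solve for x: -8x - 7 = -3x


Starting with: -8x - 7 = -3x
Move all x terms to left: (-8 + 3)x = 0 + 7
Simplify: -5x = 7
Divide both sides by -5: x = -7/5

x = -7/5


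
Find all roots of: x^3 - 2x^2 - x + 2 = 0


Let p(x) = x^3 - 2x^2 - x + 2. By the rational root theorem (leading coefficient 1), any rational root is an integer divisor of 2: try ±1, ±2, ... in turn.
Test x = 1: value = 0 ✓, so (x - 1) is a factor.
Synthetic division by (x - 1): bring down 1; 1(1) - 2 = -1; (-1)(1) - 1 = -2; (-2)(1) + 2 = 0 → quotient x^2 - x - 2, remainder 0.
Solve the quadratic x^2 - x - 2 = 0: discriminant = (-1)^2 - 4(1)(-2) = 1 + 8 = 9.
sqrt(9) = 3, so x = (1 ± 3)/2: x = 2 or x = -1.
Collecting all roots found:

x = -1, x = 1, x = 2


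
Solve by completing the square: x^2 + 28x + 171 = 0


Start: x^2 + 28x + 171 = 0
Move constant: x^2 + 28x = -171
Half of 28 is 14, squared is 196
Add 196 to both sides: x^2 + 28x + 196 = 25
(x + 14)^2 = 25
x + 14 = ±5
x = -14 + 5 = -9 or x = -14 - 5 = -19

x = -19, x = -9


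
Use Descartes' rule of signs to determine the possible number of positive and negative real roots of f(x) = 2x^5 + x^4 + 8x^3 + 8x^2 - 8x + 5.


Descartes' rule of signs:

For positive roots, count sign changes in f(x) = 2x^5 + x^4 + 8x^3 + 8x^2 - 8x + 5:
Signs of coefficients: +, +, +, +, -, +
Number of sign changes: 2
Possible positive real roots: 2, 0

For negative roots, examine f(-x) = -2x^5 + x^4 - 8x^3 + 8x^2 + 8x + 5:
Signs of coefficients: -, +, -, +, +, +
Number of sign changes: 3
Possible negative real roots: 3, 1

Positive roots: 2 or 0; Negative roots: 3 or 1


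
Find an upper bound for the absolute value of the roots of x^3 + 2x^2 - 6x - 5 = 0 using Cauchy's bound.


Cauchy's bound: all roots r satisfy |r| <= 1 + max(|a_i/a_n|) for i = 0,...,n-1
where a_n is the leading coefficient.

Coefficients: [1, 2, -6, -5]
Leading coefficient a_n = 1
Ratios |a_i/a_n|: 2, 6, 5
Maximum ratio: 6
Cauchy's bound: |r| <= 1 + 6 = 7

Upper bound = 7


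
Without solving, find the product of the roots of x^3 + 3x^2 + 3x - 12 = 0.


By Vieta's formulas for x^3 + bx^2 + cx + d = 0:
  r1 + r2 + r3 = -b/a = -3
  r1*r2 + r1*r3 + r2*r3 = c/a = 3
  r1*r2*r3 = -d/a = 12


Product = 12


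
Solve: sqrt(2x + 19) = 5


Square both sides: 2x + 19 = 5^2 = 25
2x = 25 - 19 = 6
x = 3
Check: sqrt(2*3 + 19) = sqrt(25) = 5 ✓

x = 3


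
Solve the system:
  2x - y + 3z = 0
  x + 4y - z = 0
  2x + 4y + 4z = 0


Using Cramer's rule. Expand each determinant along the first row.
D  = 2*[4*4 - (-1)*4] - (-1)*[1*4 - (-1)*2] + 3*[1*4 - 4*2]
  = 2*(20) - (-1)*(6) + 3*(-4) = 34
Dx = 0*[4*4 - (-1)*4] - (-1)*[0*4 - (-1)*0] + 3*[0*4 - 4*0]
  = 0*(20) - (-1)*(0) + 3*(0) = 0
Dy = 2*[0*4 - (-1)*0] - 0*[1*4 - (-1)*2] + 3*[1*0 - 0*2]
  = 2*(0) - 0*(6) + 3*(0) = 0
Dz = 2*[4*0 - 0*4] - (-1)*[1*0 - 0*2] + 0*[1*4 - 4*2]
  = 2*(0) - (-1)*(0) + 0*(-4) = 0
x = Dx/D = 0/34 = 0, y = Dy/D = 0/34 = 0, z = Dz/D = 0/34 = 0
Check eq1: (2)(0) + (-1)(0) + (3)(0) = 0 = 0 ✓
Check eq2: (1)(0) + (4)(0) + (-1)(0) = 0 = 0 ✓
Check eq3: (2)(0) + (4)(0) + (4)(0) = 0 = 0 ✓

x = 0, y = 0, z = 0


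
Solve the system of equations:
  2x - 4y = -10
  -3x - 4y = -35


Using Cramer's rule:
Determinant D = (2)(-4) - (-3)(-4) = -8 - 12 = -20
Dx = (-10)(-4) - (-35)(-4) = 40 - 140 = -100
Dy = (2)(-35) - (-3)(-10) = -70 - 30 = -100
x = Dx/D = -100/-20 = 5
y = Dy/D = -100/-20 = 5

x = 5, y = 5


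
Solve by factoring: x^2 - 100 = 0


We need two numbers that multiply to -100 and add to 0.
Those numbers are 10 and -10 (since 10 * (-10) = -100 and 10 + (-10) = 0).
So x^2 - 100 = (x + 10)(x - 10) = 0
Setting each factor to zero: x = -10 or x = 10

x = -10, x = 10


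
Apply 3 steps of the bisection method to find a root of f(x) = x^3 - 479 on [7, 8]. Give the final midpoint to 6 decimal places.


f(x) = x^3 - 479
f(7) = -136 < 0
f(8) = 33 > 0

Step 1: midpoint = (7.000000 + 8.000000)/2 = 7.500000
  f(7.500000) = -57.125000
  f(mid) < 0, so root is in [7.500000, 8.000000]

Step 2: midpoint = (7.500000 + 8.000000)/2 = 7.750000
  f(7.750000) = -13.515625
  f(mid) < 0, so root is in [7.750000, 8.000000]

Step 3: midpoint = (7.750000 + 8.000000)/2 = 7.875000
  f(7.875000) = 9.373047
  f(mid) > 0, so root is in [7.750000, 7.875000]

midpoint = 7.875000


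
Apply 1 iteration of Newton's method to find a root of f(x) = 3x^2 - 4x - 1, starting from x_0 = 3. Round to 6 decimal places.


Newton's method: x_(n+1) = x_n - f(x_n)/f'(x_n)
f(x) = 3x^2 - 4x - 1
f'(x) = 6x - 4

Iteration 1:
  f(3.000000) = 14.000000
  f'(3.000000) = 14.000000
  x_1 = 3.000000 - (14.000000)/(14.000000) = 2.000000

x_1 = 2.000000


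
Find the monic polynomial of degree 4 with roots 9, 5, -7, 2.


A monic polynomial with roots 9, 5, -7, 2 is:
p(x) = (x - 9)(x - 5)(x + 7)(x - 2)
After multiplying by (x - 9): x - 9
After multiplying by (x - 5): x^2 - 14x + 45
After multiplying by (x + 7): x^3 - 7x^2 - 53x + 315
After multiplying by (x - 2): x^4 - 9x^3 - 39x^2 + 421x - 630

x^4 - 9x^3 - 39x^2 + 421x - 630


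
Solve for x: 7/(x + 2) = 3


Multiply both sides by (x + 2): 7 = 3(x + 2)
Distribute: 7 = 3x + 6
3x = 7 - 6 = 1
x = 1/3

x = 1/3


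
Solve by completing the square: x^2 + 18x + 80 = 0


Start: x^2 + 18x + 80 = 0
Move constant: x^2 + 18x = -80
Half of 18 is 9, squared is 81
Add 81 to both sides: x^2 + 18x + 81 = 1
(x + 9)^2 = 1
x + 9 = ±1
x = -9 + 1 = -8 or x = -9 - 1 = -10

x = -10, x = -8


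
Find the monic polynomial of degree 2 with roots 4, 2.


A monic polynomial with roots 4, 2 is:
p(x) = (x - 4)(x - 2)
After multiplying by (x - 4): x - 4
After multiplying by (x - 2): x^2 - 6x + 8

x^2 - 6x + 8


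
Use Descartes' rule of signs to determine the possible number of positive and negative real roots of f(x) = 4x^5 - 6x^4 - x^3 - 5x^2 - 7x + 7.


Descartes' rule of signs:

For positive roots, count sign changes in f(x) = 4x^5 - 6x^4 - x^3 - 5x^2 - 7x + 7:
Signs of coefficients: +, -, -, -, -, +
Number of sign changes: 2
Possible positive real roots: 2, 0

For negative roots, examine f(-x) = -4x^5 - 6x^4 + x^3 - 5x^2 + 7x + 7:
Signs of coefficients: -, -, +, -, +, +
Number of sign changes: 3
Possible negative real roots: 3, 1

Positive roots: 2 or 0; Negative roots: 3 or 1


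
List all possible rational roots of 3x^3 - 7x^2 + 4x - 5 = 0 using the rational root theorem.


Rational root theorem: possible roots are ±p/q where:
  p divides the constant term (-5): p ∈ {1, 5}
  q divides the leading coefficient (3): q ∈ {1, 3}

All possible rational roots: -5, -5/3, -1, -1/3, 1/3, 1, 5/3, 5

-5, -5/3, -1, -1/3, 1/3, 1, 5/3, 5


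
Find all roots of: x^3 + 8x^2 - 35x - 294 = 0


Let p(x) = x^3 + 8x^2 - 35x - 294. By the rational root theorem (leading coefficient 1), any rational root is an integer divisor of 294: try ±1, ±2, ... in turn.
Test x = 1: value = -320 ≠ 0.
Test x = -1: value = -252 ≠ 0.
Test x = 2: value = -324 ≠ 0.
Test x = -2: value = -200 ≠ 0.
Test x = 3: value = -300 ≠ 0.
Test x = -3: value = -144 ≠ 0.
Test x = 6: value = 0 ✓, so (x - 6) is a factor.
Synthetic division by (x - 6): bring down 1; 1(6) + 8 = 14; 14(6) - 35 = 49; 49(6) - 294 = 0 → quotient x^2 + 14x + 49, remainder 0.
Solve the quadratic x^2 + 14x + 49 = 0: discriminant = 14^2 - 4(1)(49) = 196 - 196 = 0.
Discriminant = 0, so a double root: x = -14/2 = -7.
Collecting all roots found:

x = -7 (multiplicity 2), x = 6


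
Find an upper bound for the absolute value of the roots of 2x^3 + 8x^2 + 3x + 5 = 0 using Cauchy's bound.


Cauchy's bound: all roots r satisfy |r| <= 1 + max(|a_i/a_n|) for i = 0,...,n-1
where a_n is the leading coefficient.

Coefficients: [2, 8, 3, 5]
Leading coefficient a_n = 2
Ratios |a_i/a_n|: 4, 3/2, 5/2
Maximum ratio: 4
Cauchy's bound: |r| <= 1 + 4 = 5

Upper bound = 5


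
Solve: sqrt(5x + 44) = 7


Square both sides: 5x + 44 = 7^2 = 49
5x = 49 - 44 = 5
x = 1
Check: sqrt(5*1 + 44) = sqrt(49) = 7 ✓

x = 1


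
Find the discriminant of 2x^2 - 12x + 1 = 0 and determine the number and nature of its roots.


For ax^2 + bx + c = 0, discriminant D = b^2 - 4ac
Here a = 2, b = -12, c = 1
D = (-12)^2 - 4(2)(1) = 144 - 8 = 136

D = 136 > 0 but not a perfect square
The equation has 2 distinct real irrational roots.

Discriminant = 136, 2 distinct real irrational roots


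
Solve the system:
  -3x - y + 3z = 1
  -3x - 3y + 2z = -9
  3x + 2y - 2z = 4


Using Cramer's rule. Expand each determinant along the first row.
D  = (-3)*[(-3)*(-2) - 2*2] - (-1)*[(-3)*(-2) - 2*3] + 3*[(-3)*2 - (-3)*3]
  = (-3)*(2) - (-1)*(0) + 3*(3) = 3
Dx = 1*[(-3)*(-2) - 2*2] - (-1)*[(-9)*(-2) - 2*4] + 3*[(-9)*2 - (-3)*4]
  = 1*(2) - (-1)*(10) + 3*(-6) = -6
Dy = (-3)*[(-9)*(-2) - 2*4] - 1*[(-3)*(-2) - 2*3] + 3*[(-3)*4 - (-9)*3]
  = (-3)*(10) - 1*(0) + 3*(15) = 15
Dz = (-3)*[(-3)*4 - (-9)*2] - (-1)*[(-3)*4 - (-9)*3] + 1*[(-3)*2 - (-3)*3]
  = (-3)*(6) - (-1)*(15) + 1*(3) = 0
x = Dx/D = -6/3 = -2, y = Dy/D = 15/3 = 5, z = Dz/D = 0/3 = 0
Check eq1: (-3)(-2) + (-1)(5) + (3)(0) = 1 = 1 ✓
Check eq2: (-3)(-2) + (-3)(5) + (2)(0) = -9 = -9 ✓
Check eq3: (3)(-2) + (2)(5) + (-2)(0) = 4 = 4 ✓

x = -2, y = 5, z = 0
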